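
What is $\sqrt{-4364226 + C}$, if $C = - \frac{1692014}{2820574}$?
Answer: $\frac{i \sqrt{8680051405860445403}}{1410287} \approx 2089.1 i$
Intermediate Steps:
$C = - \frac{846007}{1410287}$ ($C = \left(-1692014\right) \frac{1}{2820574} = - \frac{846007}{1410287} \approx -0.59988$)
$\sqrt{-4364226 + C} = \sqrt{-4364226 - \frac{846007}{1410287}} = \sqrt{- \frac{6154812038869}{1410287}} = \frac{i \sqrt{8680051405860445403}}{1410287}$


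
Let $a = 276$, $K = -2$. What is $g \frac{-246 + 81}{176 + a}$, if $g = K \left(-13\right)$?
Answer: $- \frac{2145}{226} \approx -9.4911$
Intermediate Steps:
$g = 26$ ($g = \left(-2\right) \left(-13\right) = 26$)
$g \frac{-246 + 81}{176 + a} = 26 \frac{-246 + 81}{176 + 276} = 26 \left(- \frac{165}{452}\right) = - \frac{2145}{226}$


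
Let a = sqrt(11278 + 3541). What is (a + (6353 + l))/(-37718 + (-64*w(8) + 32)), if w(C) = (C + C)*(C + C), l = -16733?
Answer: 1038/5407 - sqrt(14819)/54070 ≈ 0.18972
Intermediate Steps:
w(C) = 4*C**2 (w(C) = (2*C)*(2*C) = 4*C**2)
a = sqrt(14819) ≈ 121.73
(a + (6353 + l))/(-37718 + (-64*w(8) + 32)) = (sqrt(14819) + (6353 - 16733))/(-37718 + (-256*8**2 + 32)) = (sqrt(14819) - 10380)/(-37718 + (-256*64 + 32)) = (-10380 + sqrt(14819))/(-37718 + (-64*256 + 32)) = (-10380 + sqrt(14819))/(-37718 + (-16384 + 32)) = (-10380 + sqrt(14819))/(-37718 - 16352) = (-10380 + sqrt(14819))/(-54070) = (-10380 + sqrt(14819))*(-1/54070) = 1038/5407 - sqrt(14819)/54070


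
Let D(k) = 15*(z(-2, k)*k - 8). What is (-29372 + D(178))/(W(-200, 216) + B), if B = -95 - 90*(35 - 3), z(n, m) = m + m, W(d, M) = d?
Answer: -921028/3175 ≈ -290.09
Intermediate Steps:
z(n, m) = 2*m
D(k) = -120 + 30*k² (D(k) = 15*((2*k)*k - 8) = 15*(2*k² - 8) = 15*(-8 + 2*k²) = -120 + 30*k²)
B = -2975 (B = -95 - 90*32 = -95 - 2880 = -2975)
(-29372 + D(178))/(W(-200, 216) + B) = (-29372 + (-120 + 30*178²))/(-200 - 2975) = (-29372 + (-120 + 30*31684))/(-3175) = (-29372 + (-120 + 950520))*(-1/3175) = (-29372 + 950400)*(-1/3175) = 921028*(-1/3175) = -921028/3175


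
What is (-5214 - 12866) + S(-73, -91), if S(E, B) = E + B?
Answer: -18244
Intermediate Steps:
S(E, B) = B + E
(-5214 - 12866) + S(-73, -91) = (-5214 - 12866) + (-91 - 73) = -18080 - 164 = -18244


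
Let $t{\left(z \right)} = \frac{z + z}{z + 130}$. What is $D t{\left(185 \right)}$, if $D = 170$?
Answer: $\frac{12580}{63} \approx 199.68$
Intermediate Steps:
$t{\left(z \right)} = \frac{2 z}{130 + z}$
$D t{\left(185 \right)} = 170 \cdot 2 \cdot 185 \frac{1}{130 + 185} = 170 \cdot 2 \cdot 185 \cdot \frac{1}{315} = 170 \cdot \frac{74}{63} = \frac{12580}{63}$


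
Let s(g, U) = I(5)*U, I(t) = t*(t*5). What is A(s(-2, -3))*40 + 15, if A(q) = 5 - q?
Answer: 15215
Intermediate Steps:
I(t) = 5*t² (I(t) = t*(5*t) = 5*t²)
s(g, U) = 125*U (s(g, U) = (5*5²)*U = (5*25)*U = 125*U)
A(s(-2, -3))*40 + 15 = (5 - 125*(-3))*40 + 15 = (5 - 1*(-375))*40 + 15 = (5 + 375)*40 + 15 = 380*40 + 15 = 15200 + 15 = 15215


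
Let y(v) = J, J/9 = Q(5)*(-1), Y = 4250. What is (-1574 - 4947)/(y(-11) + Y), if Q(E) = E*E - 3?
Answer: -6521/4052 ≈ -1.6093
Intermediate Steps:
Q(E) = -3 + E² (Q(E) = E² - 3 = -3 + E²)
J = -198 (J = 9*((-3 + 5²)*(-1)) = 9*((-3 + 25)*(-1)) = 9*(22*(-1)) = 9*(-22) = -198)
y(v) = -198
(-1574 - 4947)/(y(-11) + Y) = (-1574 - 4947)/(-198 + 4250) = -6521/4052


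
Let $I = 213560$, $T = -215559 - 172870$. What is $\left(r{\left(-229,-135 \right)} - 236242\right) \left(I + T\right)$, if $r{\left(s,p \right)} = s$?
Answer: $41351447299$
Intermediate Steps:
$T = -388429$ ($T = -215559 - 172870 = -388429$)
$\left(r{\left(-229,-135 \right)} - 236242\right) \left(I + T\right) = \left(-229 - 236242\right) \left(213560 - 388429\right) = \left(-236471\right) \left(-174869\right) = 41351447299$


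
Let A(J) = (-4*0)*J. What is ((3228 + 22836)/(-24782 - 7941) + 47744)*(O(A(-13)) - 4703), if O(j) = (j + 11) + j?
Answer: -7330315578816/32723 ≈ -2.2401e+8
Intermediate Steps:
A(J) = 0 (A(J) = 0*J = 0)
O(j) = 11 + 2*j (O(j) = (11 + j) + j = 11 + 2*j)
((3228 + 22836)/(-24782 - 7941) + 47744)*(O(A(-13)) - 4703) = ((3228 + 22836)/(-24782 - 7941) + 47744)*((11 + 2*0) - 4703) = (26064/(-32723) + 47744)*((11 + 0) - 4703) = (26064*(-1/32723) + 47744)*(11 - 4703) = (-26064/32723 + 47744)*(-4692) = (1562300848/32723)*(-4692) = -7330315578816/32723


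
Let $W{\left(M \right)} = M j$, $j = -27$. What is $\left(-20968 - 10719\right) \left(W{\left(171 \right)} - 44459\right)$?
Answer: $1555071212$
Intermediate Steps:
$W{\left(M \right)} = - 27 M$ ($W{\left(M \right)} = M \left(-27\right) = - 27 M$)
$\left(-20968 - 10719\right) \left(W{\left(171 \right)} - 44459\right) = \left(-20968 - 10719\right) \left(\left(-27\right) 171 - 44459\right) = - 31687 \left(-4617 - 44459\right) = \left(-31687\right) \left(-49076\right) = 1555071212$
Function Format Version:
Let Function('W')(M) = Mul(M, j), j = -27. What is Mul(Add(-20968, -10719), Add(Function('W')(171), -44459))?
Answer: 1555071212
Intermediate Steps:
Function('W')(M) = Mul(-27, M) (Function('W')(M) = Mul(M, -27) = Mul(-27, M))
Mul(Add(-20968, -10719), Add(Function('W')(171), -44459)) = Mul(Add(-20968, -10719), Add(Mul(-27, 171), -44459)) = Mul(-31687, Add(-4617, -44459)) = Mul(-31687, -49076) = 1555071212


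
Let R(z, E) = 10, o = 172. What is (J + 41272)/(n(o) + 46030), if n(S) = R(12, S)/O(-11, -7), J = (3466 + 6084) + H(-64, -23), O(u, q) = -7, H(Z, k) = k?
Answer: 118531/107400 ≈ 1.1036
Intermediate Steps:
J = 9527 (J = (3466 + 6084) - 23 = 9550 - 23 = 9527)
n(S) = -10/7 (n(S) = 10/(-7) = 10*(-⅐) = -10/7)
(J + 41272)/(n(o) + 46030) = (9527 + 41272)/(-10/7 + 46030) = 50799/(322200/7) = 50799*(7/322200) = 118531/107400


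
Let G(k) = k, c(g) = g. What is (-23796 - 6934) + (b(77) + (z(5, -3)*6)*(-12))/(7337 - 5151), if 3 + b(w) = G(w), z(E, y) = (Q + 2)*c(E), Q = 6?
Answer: -33589293/1093 ≈ -30731.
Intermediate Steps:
z(E, y) = 8*E (z(E, y) = (6 + 2)*E = 8*E)
b(w) = -3 + w
(-23796 - 6934) + (b(77) + (z(5, -3)*6)*(-12))/(7337 - 5151) = (-23796 - 6934) + ((-3 + 77) + ((8*5)*6)*(-12))/(7337 - 5151) = -30730 + (74 + (40*6)*(-12))/2186 = -30730 + (74 + 240*(-12))*(1/2186) = -30730 + (74 - 2880)*(1/2186) = -30730 - 2806*1/2186 = -30730 - 1403/1093 = -33589293/1093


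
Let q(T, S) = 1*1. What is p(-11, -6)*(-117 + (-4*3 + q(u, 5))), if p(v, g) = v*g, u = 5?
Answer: -8448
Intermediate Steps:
q(T, S) = 1
p(v, g) = g*v
p(-11, -6)*(-117 + (-4*3 + q(u, 5))) = (-6*(-11))*(-117 + (-4*3 + 1)) = 66*(-117 + (-12 + 1)) = 66*(-117 - 11) = 66*(-128) = -8448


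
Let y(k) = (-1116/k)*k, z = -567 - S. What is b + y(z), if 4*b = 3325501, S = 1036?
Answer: 3321037/4 ≈ 8.3026e+5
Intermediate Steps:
z = -1603 (z = -567 - 1*1036 = -567 - 1036 = -1603)
b = 3325501/4 (b = (1/4)*3325501 = 3325501/4 ≈ 8.3138e+5)
y(k) = -1116
b + y(z) = 3325501/4 - 1116 = 3321037/4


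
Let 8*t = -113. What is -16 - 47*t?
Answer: 5183/8 ≈ 647.88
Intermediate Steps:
t = -113/8 (t = (⅛)*(-113) = -113/8 ≈ -14.125)
-16 - 47*t = -16 - 47*(-113/8) = -16 + 5311/8 = 5183/8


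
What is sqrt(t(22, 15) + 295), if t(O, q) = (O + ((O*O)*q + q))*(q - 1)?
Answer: sqrt(102453) ≈ 320.08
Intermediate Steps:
t(O, q) = (-1 + q)*(O + q + q*O**2) (t(O, q) = (O + (O**2*q + q))*(-1 + q) = (O + (q*O**2 + q))*(-1 + q) = (O + (q + q*O**2))*(-1 + q) = (O + q + q*O**2)*(-1 + q) = (-1 + q)*(O + q + q*O**2))
sqrt(t(22, 15) + 295) = sqrt((15**2 - 1*22 - 1*15 + 22*15 + 22**2*15**2 - 1*15*22**2) + 295) = sqrt((225 - 22 - 15 + 330 + 484*225 - 1*15*484) + 295) = sqrt((225 - 22 - 15 + 330 + 108900 - 7260) + 295) = sqrt(102158 + 295) = sqrt(102453)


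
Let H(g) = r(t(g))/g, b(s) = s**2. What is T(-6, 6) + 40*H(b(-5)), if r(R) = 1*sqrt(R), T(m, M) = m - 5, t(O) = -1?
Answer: -11 + 8*I/5 ≈ -11.0 + 1.6*I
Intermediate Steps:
T(m, M) = -5 + m
r(R) = sqrt(R)
H(g) = I/g (H(g) = sqrt(-1)/g = I/g)
T(-6, 6) + 40*H(b(-5)) = (-5 - 6) + 40*(I/((-5)**2)) = -11 + 40*(I/25) = -11 + 8*I/5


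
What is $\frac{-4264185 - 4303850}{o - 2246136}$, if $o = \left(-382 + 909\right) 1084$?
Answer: $\frac{8568035}{1674868} \approx 5.1156$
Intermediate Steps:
$o = 571268$ ($o = 527 \cdot 1084 = 571268$)
$\frac{-4264185 - 4303850}{o - 2246136} = \frac{-4264185 - 4303850}{571268 - 2246136} = - \frac{8568035}{-1674868} = \left(-8568035\right) \left(- \frac{1}{1674868}\right) = \frac{8568035}{1674868}$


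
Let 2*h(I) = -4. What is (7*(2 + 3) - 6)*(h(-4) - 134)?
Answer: -3944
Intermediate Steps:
h(I) = -2 (h(I) = (½)*(-4) = -2)
(7*(2 + 3) - 6)*(h(-4) - 134) = (7*(2 + 3) - 6)*(-2 - 134) = (7*5 - 6)*(-136) = (35 - 6)*(-136) = 29*(-136) = -3944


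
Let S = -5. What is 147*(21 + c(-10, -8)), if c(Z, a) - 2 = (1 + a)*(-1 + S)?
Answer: 9555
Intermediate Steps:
c(Z, a) = -4 - 6*a (c(Z, a) = 2 + (1 + a)*(-1 - 5) = 2 + (1 + a)*(-6) = 2 + (-6 - 6*a) = -4 - 6*a)
147*(21 + c(-10, -8)) = 147*(21 + (-4 - 6*(-8))) = 147*(21 + (-4 + 48)) = 147*(21 + 44) = 147*65 = 9555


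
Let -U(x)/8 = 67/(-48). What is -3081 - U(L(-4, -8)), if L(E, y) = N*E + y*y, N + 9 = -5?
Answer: -18553/6 ≈ -3092.2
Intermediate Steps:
N = -14 (N = -9 - 5 = -14)
L(E, y) = y² - 14*E (L(E, y) = -14*E + y*y = -14*E + y² = y² - 14*E)
U(x) = 67/6 (U(x) = -536/(-48) = -536*(-1)/48 = -8*(-67/48) = 67/6)
-3081 - U(L(-4, -8)) = -3081 - 1*67/6 = -3081 - 67/6 = -18553/6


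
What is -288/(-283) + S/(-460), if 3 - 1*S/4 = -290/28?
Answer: 410759/455630 ≈ 0.90152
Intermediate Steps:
S = 374/7 (S = 12 - (-1160)/28 = 12 - 4*(-145/14) = 12 + 290/7 = 374/7 ≈ 53.429)
-288/(-283) + S/(-460) = -288/(-283) + (374/7)/(-460) = -288*(-1/283) + (374/7)*(-1/460) = 288/283 - 187/1610 = 410759/455630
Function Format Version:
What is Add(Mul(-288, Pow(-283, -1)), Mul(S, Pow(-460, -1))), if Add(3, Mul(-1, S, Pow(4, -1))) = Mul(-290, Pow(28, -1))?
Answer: Rational(410759, 455630) ≈ 0.90152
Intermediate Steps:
S = Rational(374, 7) (S = Add(12, Mul(-4, Mul(-290, Pow(28, -1)))) = Add(12, Mul(-4, Mul(-290, Rational(1, 28)))) = Add(12, Mul(-4, Rational(-145, 14))) = Add(12, Rational(290, 7)) = Rational(374, 7) ≈ 53.429)
Add(Mul(-288, Pow(-283, -1)), Mul(S, Pow(-460, -1))) = Add(Mul(-288, Pow(-283, -1)), Mul(Rational(374, 7), Pow(-460, -1))) = Add(Mul(-288, Rational(-1, 283)), Mul(Rational(374, 7), Rational(-1, 460))) = Add(Rational(288, 283), Rational(-187, 1610)) = Rational(410759, 455630)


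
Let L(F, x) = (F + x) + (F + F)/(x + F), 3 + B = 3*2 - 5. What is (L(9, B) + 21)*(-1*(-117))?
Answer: 25038/7 ≈ 3576.9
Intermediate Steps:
B = -2 (B = -3 + (3*2 - 5) = -3 + (6 - 5) = -3 + 1 = -2)
L(F, x) = F + x + 2*F/(F + x) (L(F, x) = (F + x) + (2*F)/(F + x) = (F + x) + 2*F/(F + x) = F + x + 2*F/(F + x))
(L(9, B) + 21)*(-1*(-117)) = ((9² + (-2)² + 2*9 + 2*9*(-2))/(9 - 2) + 21)*(-1*(-117)) = ((81 + 4 + 18 - 36)/7 + 21)*117 = ((⅐)*67 + 21)*117 = (67/7 + 21)*117 = (214/7)*117 = 25038/7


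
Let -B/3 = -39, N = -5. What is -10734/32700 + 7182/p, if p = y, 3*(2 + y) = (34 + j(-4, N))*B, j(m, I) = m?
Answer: 9263087/1591400 ≈ 5.8207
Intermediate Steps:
B = 117 (B = -3*(-39) = 117)
y = 1168 (y = -2 + ((34 - 4)*117)/3 = -2 + (30*117)/3 = -2 + (⅓)*3510 = -2 + 1170 = 1168)
p = 1168
-10734/32700 + 7182/p = -10734/32700 + 7182/1168 = -10734*1/32700 + 7182*(1/1168) = -1789/5450 + 3591/584 = 9263087/1591400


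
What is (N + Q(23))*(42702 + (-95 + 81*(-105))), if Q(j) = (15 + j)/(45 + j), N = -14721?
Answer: -501996485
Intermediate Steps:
Q(j) = (15 + j)/(45 + j)
(N + Q(23))*(42702 + (-95 + 81*(-105))) = (-14721 + (15 + 23)/(45 + 23))*(42702 + (-95 + 81*(-105))) = (-14721 + 38/68)*(42702 + (-95 - 8505)) = (-14721 + (1/68)*38)*(42702 - 8600) = (-14721 + 19/34)*34102 = -500495/34*34102 = -501996485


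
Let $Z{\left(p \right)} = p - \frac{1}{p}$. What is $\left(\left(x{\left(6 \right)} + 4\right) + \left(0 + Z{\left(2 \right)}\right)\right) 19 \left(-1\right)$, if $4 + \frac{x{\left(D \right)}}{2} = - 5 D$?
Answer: $\frac{2375}{2} \approx 1187.5$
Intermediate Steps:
$x{\left(D \right)} = -8 - 10 D$ ($x{\left(D \right)} = -8 + 2 \left(- 5 D\right) = -8 - 10 D$)
$\left(\left(x{\left(6 \right)} + 4\right) + \left(0 + Z{\left(2 \right)}\right)\right) 19 \left(-1\right) = \left(\left(\left(-8 - 60\right) + 4\right) + \left(0 + \left(2 - \frac{1}{2}\right)\right)\right) 19 \left(-1\right) = \left(\left(-68 + 4\right) + \left(0 + \left(2 - \frac{1}{2}\right)\right)\right) 19 \left(-1\right) = \left(-64 + \left(0 + \frac{3}{2}\right)\right) 19 \left(-1\right) = \left(-64 + \frac{3}{2}\right) 19 \left(-1\right) = \left(- \frac{125}{2}\right) 19 \left(-1\right) = \left(- \frac{2375}{2}\right) \left(-1\right) = \frac{2375}{2}$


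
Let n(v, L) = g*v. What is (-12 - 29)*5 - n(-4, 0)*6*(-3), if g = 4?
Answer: -493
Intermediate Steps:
n(v, L) = 4*v
(-12 - 29)*5 - n(-4, 0)*6*(-3) = (-12 - 29)*5 - (4*(-4))*6*(-3) = -41*5 - (-16*6)*(-3) = -205 - (-96)*(-3) = -205 - 1*288 = -205 - 288 = -493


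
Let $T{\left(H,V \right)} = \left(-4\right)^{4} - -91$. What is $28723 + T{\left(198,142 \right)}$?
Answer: $29070$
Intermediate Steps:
$T{\left(H,V \right)} = 347$ ($T{\left(H,V \right)} = 256 + 91 = 347$)
$28723 + T{\left(198,142 \right)} = 28723 + 347 = 29070$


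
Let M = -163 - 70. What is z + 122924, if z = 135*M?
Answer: 91469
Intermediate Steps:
M = -233
z = -31455 (z = 135*(-233) = -31455)
z + 122924 = -31455 + 122924 = 91469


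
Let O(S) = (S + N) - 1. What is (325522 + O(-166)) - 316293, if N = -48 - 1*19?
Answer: 8995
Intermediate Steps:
N = -67 (N = -48 - 19 = -67)
O(S) = -68 + S (O(S) = (S - 67) - 1 = (-67 + S) - 1 = -68 + S)
(325522 + O(-166)) - 316293 = (325522 + (-68 - 166)) - 316293 = (325522 - 234) - 316293 = 325288 - 316293 = 8995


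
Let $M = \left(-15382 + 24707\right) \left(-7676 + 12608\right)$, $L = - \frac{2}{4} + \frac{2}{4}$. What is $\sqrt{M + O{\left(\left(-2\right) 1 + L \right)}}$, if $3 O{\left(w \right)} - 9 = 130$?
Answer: $\frac{\sqrt{413918517}}{3} \approx 6781.7$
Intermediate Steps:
$L = 0$ ($L = \left(-2\right) \frac{1}{4} + 2 \cdot \frac{1}{4} = - \frac{1}{2} + \frac{1}{2} = 0$)
$O{\left(w \right)} = \frac{139}{3}$ ($O{\left(w \right)} = 3 + \frac{1}{3} \cdot 130 = 3 + \frac{130}{3} = \frac{139}{3}$)
$M = 45990900$ ($M = 9325 \cdot 4932 = 45990900$)
$\sqrt{M + O{\left(\left(-2\right) 1 + L \right)}} = \sqrt{45990900 + \frac{139}{3}} = \sqrt{\frac{137972839}{3}} = \frac{\sqrt{413918517}}{3}$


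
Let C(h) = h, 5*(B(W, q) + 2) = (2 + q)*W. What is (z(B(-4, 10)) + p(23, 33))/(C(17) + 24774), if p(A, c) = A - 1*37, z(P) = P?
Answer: -128/123955 ≈ -0.0010326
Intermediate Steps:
B(W, q) = -2 + W*(2 + q)/5 (B(W, q) = -2 + ((2 + q)*W)/5 = -2 + (W*(2 + q))/5 = -2 + W*(2 + q)/5)
p(A, c) = -37 + A (p(A, c) = A - 37 = -37 + A)
(z(B(-4, 10)) + p(23, 33))/(C(17) + 24774) = ((-2 + (2/5)*(-4) + (1/5)*(-4)*10) + (-37 + 23))/(17 + 24774) = ((-2 - 8/5 - 8) - 14)/24791 = (-58/5 - 14)*(1/24791) = -128/5*1/24791 = -128/123955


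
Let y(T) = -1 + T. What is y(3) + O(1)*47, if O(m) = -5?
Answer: -233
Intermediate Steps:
y(3) + O(1)*47 = (-1 + 3) - 5*47 = 2 - 235 = -233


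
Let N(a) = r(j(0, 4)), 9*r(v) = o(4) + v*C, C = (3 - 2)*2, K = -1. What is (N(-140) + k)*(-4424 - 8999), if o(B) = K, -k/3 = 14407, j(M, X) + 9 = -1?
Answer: 1740560410/3 ≈ 5.8019e+8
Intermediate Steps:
j(M, X) = -10 (j(M, X) = -9 - 1 = -10)
k = -43221 (k = -3*14407 = -43221)
o(B) = -1
C = 2 (C = 1*2 = 2)
r(v) = -1/9 + 2*v/9 (r(v) = (-1 + v*2)/9 = (-1 + 2*v)/9 = -1/9 + 2*v/9)
N(a) = -7/3 (N(a) = -1/9 + (2/9)*(-10) = -1/9 - 20/9 = -7/3)
(N(-140) + k)*(-4424 - 8999) = (-7/3 - 43221)*(-4424 - 8999) = -129670/3*(-13423) = 1740560410/3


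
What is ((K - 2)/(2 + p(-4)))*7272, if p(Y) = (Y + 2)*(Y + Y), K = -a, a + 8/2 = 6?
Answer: -1616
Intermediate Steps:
a = 2 (a = -4 + 6 = 2)
K = -2 (K = -1*2 = -2)
p(Y) = 2*Y*(2 + Y) (p(Y) = (2 + Y)*(2*Y) = 2*Y*(2 + Y))
((K - 2)/(2 + p(-4)))*7272 = ((-2 - 2)/(2 + 2*(-4)*(2 - 4)))*7272 = -4/(2 + 2*(-4)*(-2))*7272 = -4/(2 + 16)*7272 = -4/18*7272 = -4*1/18*7272 = -2/9*7272 = -1616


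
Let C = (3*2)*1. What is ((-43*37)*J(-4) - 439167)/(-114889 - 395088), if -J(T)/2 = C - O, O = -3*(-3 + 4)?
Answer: 410529/509977 ≈ 0.80500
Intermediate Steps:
O = -3 (O = -3*1 = -3)
C = 6 (C = 6*1 = 6)
J(T) = -18 (J(T) = -2*(6 - 1*(-3)) = -2*(6 + 3) = -2*9 = -18)
((-43*37)*J(-4) - 439167)/(-114889 - 395088) = (-43*37*(-18) - 439167)/(-114889 - 395088) = (-1591*(-18) - 439167)/(-509977) = (28638 - 439167)*(-1/509977) = -410529*(-1/509977) = 410529/509977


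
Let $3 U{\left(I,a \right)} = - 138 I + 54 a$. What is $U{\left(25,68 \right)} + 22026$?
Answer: $22100$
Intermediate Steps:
$U{\left(I,a \right)} = - 46 I + 18 a$ ($U{\left(I,a \right)} = \frac{- 138 I + 54 a}{3} = - 46 I + 18 a$)
$U{\left(25,68 \right)} + 22026 = \left(\left(-46\right) 25 + 18 \cdot 68\right) + 22026 = \left(-1150 + 1224\right) + 22026 = 74 + 22026 = 22100$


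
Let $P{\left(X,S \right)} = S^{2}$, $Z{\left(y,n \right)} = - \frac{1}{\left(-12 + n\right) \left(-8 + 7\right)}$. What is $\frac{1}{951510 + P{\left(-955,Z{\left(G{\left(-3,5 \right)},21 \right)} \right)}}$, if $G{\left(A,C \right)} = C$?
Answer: $\frac{81}{77072311} \approx 1.051 \cdot 10^{-6}$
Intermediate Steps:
$Z{\left(y,n \right)} = - \frac{1}{12 - n}$ ($Z{\left(y,n \right)} = - \frac{1}{\left(-12 + n\right) \left(-1\right)} = - \frac{1}{12 - n}$)
$\frac{1}{951510 + P{\left(-955,Z{\left(G{\left(-3,5 \right)},21 \right)} \right)}} = \frac{1}{951510 + \left(\frac{1}{-12 + 21}\right)^{2}} = \frac{1}{951510 + \left(\frac{1}{9}\right)^{2}} = \frac{1}{951510 + \frac{1}{81}} = \frac{1}{\frac{77072311}{81}} = \frac{81}{77072311}$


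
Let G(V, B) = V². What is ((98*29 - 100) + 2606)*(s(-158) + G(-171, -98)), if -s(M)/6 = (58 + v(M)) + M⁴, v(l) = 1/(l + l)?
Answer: -1579773164628414/79 ≈ -1.9997e+13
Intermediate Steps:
v(l) = 1/(2*l)
s(M) = -348 - 6*M⁴ - 3/M (s(M) = -6*((58 + 1/(2*M)) + M⁴) = -6*(58 + M⁴ + 1/(2*M)) = -348 - 6*M⁴ - 3/M)
((98*29 - 100) + 2606)*(s(-158) + G(-171, -98)) = ((98*29 - 100) + 2606)*((-348 - 6*(-158)⁴ - 3/(-158)) + (-171)²) = ((2842 - 100) + 2606)*((-348 - 6*623201296 - 3*(-1/158)) + 29241) = (2742 + 2606)*((-348 - 3739207776 + 3/158) + 29241) = 5348*(-590794883589/158 + 29241) = 5348*(-590790263511/158) = -1579773164628414/79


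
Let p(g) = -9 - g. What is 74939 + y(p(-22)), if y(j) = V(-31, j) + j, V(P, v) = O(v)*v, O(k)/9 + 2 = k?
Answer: 76239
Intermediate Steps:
O(k) = -18 + 9*k
V(P, v) = v*(-18 + 9*v) (V(P, v) = (-18 + 9*v)*v = v*(-18 + 9*v))
y(j) = j + 9*j*(-2 + j) (y(j) = 9*j*(-2 + j) + j = j + 9*j*(-2 + j))
74939 + y(p(-22)) = 74939 + (-9 - 1*(-22))*(-17 + 9*(-9 - 1*(-22))) = 74939 + (-9 + 22)*(-17 + 9*(-9 + 22)) = 74939 + 13*(-17 + 9*13) = 74939 + 13*(-17 + 117) = 74939 + 13*100 = 74939 + 1300 = 76239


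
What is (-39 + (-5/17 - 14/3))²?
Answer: 5026564/2601 ≈ 1932.6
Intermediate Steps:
(-39 + (-5/17 - 14/3))² = (-39 - 253/51)² = (-2242/51)² = 5026564/2601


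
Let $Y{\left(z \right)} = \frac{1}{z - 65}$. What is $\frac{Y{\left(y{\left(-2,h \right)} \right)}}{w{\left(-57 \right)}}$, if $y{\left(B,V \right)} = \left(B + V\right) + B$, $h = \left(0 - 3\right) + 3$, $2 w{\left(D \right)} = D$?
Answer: $\frac{2}{3933} \approx 0.00050852$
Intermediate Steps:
$w{\left(D \right)} = \frac{D}{2}$
$h = 0$ ($h = -3 + 3 = 0$)
$y{\left(B,V \right)} = V + 2 B$
$Y{\left(z \right)} = \frac{1}{-65 + z}$
$\frac{Y{\left(y{\left(-2,h \right)} \right)}}{w{\left(-57 \right)}} = \frac{1}{\left(-65 + \left(0 + 2 \left(-2\right)\right)\right) \frac{1}{2} \left(-57\right)} = \frac{1}{\left(-65 + \left(0 - 4\right)\right) \left(- \frac{57}{2}\right)} = \frac{1}{-65 - 4} \left(- \frac{2}{57}\right) = \frac{1}{-69} \left(- \frac{2}{57}\right) = \left(- \frac{1}{69}\right) \left(- \frac{2}{57}\right) = \frac{2}{3933}$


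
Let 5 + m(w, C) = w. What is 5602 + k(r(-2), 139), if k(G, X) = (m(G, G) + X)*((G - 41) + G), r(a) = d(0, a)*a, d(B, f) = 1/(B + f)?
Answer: 337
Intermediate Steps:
m(w, C) = -5 + w
r(a) = 1 (r(a) = a/(0 + a) = a/a = 1)
k(G, X) = (-41 + 2*G)*(-5 + G + X) (k(G, X) = ((-5 + G) + X)*((G - 41) + G) = (-5 + G + X)*((-41 + G) + G) = (-5 + G + X)*(-41 + 2*G) = (-41 + 2*G)*(-5 + G + X))
5602 + k(r(-2), 139) = 5602 + (205 - 51*1 - 41*139 + 2*1² + 2*1*139) = 5602 + (205 - 51 - 5699 + 2*1 + 278) = 5602 + (205 - 51 - 5699 + 2 + 278) = 5602 - 5265 = 337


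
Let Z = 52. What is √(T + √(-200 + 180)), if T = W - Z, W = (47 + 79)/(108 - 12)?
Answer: √(-811 + 32*I*√5)/4 ≈ 0.31377 + 7.1264*I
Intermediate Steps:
W = 21/16 (W = 126/96 = 126*(1/96) = 21/16 ≈ 1.3125)
T = -811/16 (T = 21/16 - 1*52 = 21/16 - 52 = -811/16 ≈ -50.688)
√(T + √(-200 + 180)) = √(-811/16 + √(-200 + 180)) = √(-811/16 + √(-20)) = √(-811/16 + 2*I*√5)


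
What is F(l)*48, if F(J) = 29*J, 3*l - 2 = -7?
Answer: -2320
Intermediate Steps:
l = -5/3 (l = ⅔ + (⅓)*(-7) = ⅔ - 7/3 = -5/3 ≈ -1.6667)
F(l)*48 = (29*(-5/3))*48 = -145/3*48 = -2320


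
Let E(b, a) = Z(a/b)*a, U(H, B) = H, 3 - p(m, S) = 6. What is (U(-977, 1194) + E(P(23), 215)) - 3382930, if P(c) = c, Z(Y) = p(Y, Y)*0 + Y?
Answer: -77783636/23 ≈ -3.3819e+6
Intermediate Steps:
p(m, S) = -3 (p(m, S) = 3 - 1*6 = 3 - 6 = -3)
Z(Y) = Y (Z(Y) = -3*0 + Y = 0 + Y = Y)
E(b, a) = a**2/b (E(b, a) = (a/b)*a = a**2/b)
(U(-977, 1194) + E(P(23), 215)) - 3382930 = (-977 + 215**2/23) - 3382930 = (-977 + 46225*(1/23)) - 3382930 = (-977 + 46225/23) - 3382930 = 23754/23 - 3382930 = -77783636/23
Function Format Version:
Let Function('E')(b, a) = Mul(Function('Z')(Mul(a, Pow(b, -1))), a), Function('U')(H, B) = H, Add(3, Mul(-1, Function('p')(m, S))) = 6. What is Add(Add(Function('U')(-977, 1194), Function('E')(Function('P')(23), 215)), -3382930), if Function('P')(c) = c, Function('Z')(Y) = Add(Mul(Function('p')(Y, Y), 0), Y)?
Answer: Rational(-77783636, 23) ≈ -3.3819e+6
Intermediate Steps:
Function('p')(m, S) = -3 (Function('p')(m, S) = Add(3, Mul(-1, 6)) = Add(3, -6) = -3)
Function('Z')(Y) = Y (Function('Z')(Y) = Add(Mul(-3, 0), Y) = Add(0, Y) = Y)
Function('E')(b, a) = Mul(Pow(a, 2), Pow(b, -1)) (Function('E')(b, a) = Mul(Mul(a, Pow(b, -1)), a) = Mul(Pow(a, 2), Pow(b, -1)))
Add(Add(Function('U')(-977, 1194), Function('E')(Function('P')(23), 215)), -3382930) = Add(Add(-977, Mul(Pow(215, 2), Pow(23, -1))), -3382930) = Add(Add(-977, Mul(46225, Rational(1, 23))), -3382930) = Add(Add(-977, Rational(46225, 23)), -3382930) = Add(Rational(23754, 23), -3382930) = Rational(-77783636, 23)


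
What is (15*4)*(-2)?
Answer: -120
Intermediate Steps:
(15*4)*(-2) = 60*(-2) = -120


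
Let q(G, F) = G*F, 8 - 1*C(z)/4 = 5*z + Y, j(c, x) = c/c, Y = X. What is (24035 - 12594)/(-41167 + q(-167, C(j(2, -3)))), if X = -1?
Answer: -11441/43839 ≈ -0.26098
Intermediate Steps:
Y = -1
j(c, x) = 1
C(z) = 36 - 20*z (C(z) = 32 - 4*(5*z - 1) = 32 - 4*(-1 + 5*z) = 32 + (4 - 20*z) = 36 - 20*z)
q(G, F) = F*G
(24035 - 12594)/(-41167 + q(-167, C(j(2, -3)))) = (24035 - 12594)/(-41167 + (36 - 20*1)*(-167)) = 11441/(-41167 + (36 - 20)*(-167)) = 11441/(-41167 + 16*(-167)) = 11441/(-41167 - 2672) = 11441/(-43839) = 11441*(-1/43839) = -11441/43839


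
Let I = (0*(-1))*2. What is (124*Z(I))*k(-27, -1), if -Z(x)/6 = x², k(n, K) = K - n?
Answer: 0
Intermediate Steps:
I = 0 (I = 0*2 = 0)
Z(x) = -6*x²
(124*Z(I))*k(-27, -1) = (124*(-6*0²))*(-1 - 1*(-27)) = (124*(-6*0))*(-1 + 27) = (124*0)*26 = 0*26 = 0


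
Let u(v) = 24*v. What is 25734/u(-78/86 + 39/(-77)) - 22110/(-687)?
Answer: -3114034891/4286880 ≈ -726.41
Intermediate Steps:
25734/u(-78/86 + 39/(-77)) - 22110/(-687) = 25734/((24*(-78/86 + 39/(-77)))) - 22110/(-687) = 25734/((24*(-78*1/86 + 39*(-1/77)))) - 22110*(-1/687) = 25734/((24*(-39/43 - 39/77))) + 7370/229 = 25734/((24*(-4680/3311))) + 7370/229 = 25734/(-112320/3311) + 7370/229 = 25734*(-3311/112320) + 7370/229 = -14200879/18720 + 7370/229 = -3114034891/4286880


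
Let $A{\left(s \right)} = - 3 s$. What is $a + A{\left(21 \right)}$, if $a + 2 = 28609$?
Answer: $28544$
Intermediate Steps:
$a = 28607$ ($a = -2 + 28609 = 28607$)
$a + A{\left(21 \right)} = 28607 - 63 = 28544$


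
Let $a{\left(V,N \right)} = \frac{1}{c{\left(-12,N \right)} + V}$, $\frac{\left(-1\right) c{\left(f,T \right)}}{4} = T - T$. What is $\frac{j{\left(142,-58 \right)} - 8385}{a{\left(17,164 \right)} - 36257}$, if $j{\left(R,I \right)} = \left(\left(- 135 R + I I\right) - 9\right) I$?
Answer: $- \frac{15451045}{616368} \approx -25.068$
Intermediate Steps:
$c{\left(f,T \right)} = 0$ ($c{\left(f,T \right)} = - 4 \left(T - T\right) = \left(-4\right) 0 = 0$)
$j{\left(R,I \right)} = I \left(-9 + I^{2} - 135 R\right)$ ($j{\left(R,I \right)} = \left(\left(- 135 R + I^{2}\right) - 9\right) I = \left(\left(I^{2} - 135 R\right) - 9\right) I = \left(-9 + I^{2} - 135 R\right) I = I \left(-9 + I^{2} - 135 R\right)$)
$a{\left(V,N \right)} = \frac{1}{V}$ ($a{\left(V,N \right)} = \frac{1}{0 + V} = \frac{1}{V}$)
$\frac{j{\left(142,-58 \right)} - 8385}{a{\left(17,164 \right)} - 36257} = \frac{- 58 \left(-9 + \left(-58\right)^{2} - 19170\right) - 8385}{\frac{1}{17} - 36257} = \frac{- 58 \left(-9 + 3364 - 19170\right) - 8385}{\frac{1}{17} - 36257} = \frac{\left(-58\right) \left(-15815\right) - 8385}{- \frac{616368}{17}} = \left(917270 - 8385\right) \left(- \frac{17}{616368}\right) = 908885 \left(- \frac{17}{616368}\right) = - \frac{15451045}{616368}$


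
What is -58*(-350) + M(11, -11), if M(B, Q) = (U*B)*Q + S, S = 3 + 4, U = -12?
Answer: 21759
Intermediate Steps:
S = 7
M(B, Q) = 7 - 12*B*Q (M(B, Q) = (-12*B)*Q + 7 = -12*B*Q + 7 = 7 - 12*B*Q)
-58*(-350) + M(11, -11) = -58*(-350) + (7 - 12*11*(-11)) = 20300 + (7 + 1452) = 20300 + 1459 = 21759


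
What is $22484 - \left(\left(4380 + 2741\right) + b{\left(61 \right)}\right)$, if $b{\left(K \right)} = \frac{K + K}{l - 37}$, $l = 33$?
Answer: $\frac{30787}{2} \approx 15394.0$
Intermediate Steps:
$b{\left(K \right)} = - \frac{K}{2}$ ($b{\left(K \right)} = \frac{K + K}{33 - 37} = \frac{2 K}{-4} = 2 K \left(- \frac{1}{4}\right) = - \frac{K}{2}$)
$22484 - \left(\left(4380 + 2741\right) + b{\left(61 \right)}\right) = 22484 - \left(\left(4380 + 2741\right) - \frac{61}{2}\right) = 22484 - \left(7121 - \frac{61}{2}\right) = 22484 - \frac{14181}{2} = \frac{30787}{2}$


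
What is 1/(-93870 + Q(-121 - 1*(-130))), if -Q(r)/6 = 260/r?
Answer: -3/282130 ≈ -1.0633e-5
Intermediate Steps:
Q(r) = -1560/r
1/(-93870 + Q(-121 - 1*(-130))) = 1/(-93870 - 1560/(-121 - 1*(-130))) = 1/(-93870 - 1560/(-121 + 130)) = 1/(-93870 - 1560/9) = 1/(-93870 - 1560*1/9) = 1/(-93870 - 520/3) = 1/(-282130/3) = -3/282130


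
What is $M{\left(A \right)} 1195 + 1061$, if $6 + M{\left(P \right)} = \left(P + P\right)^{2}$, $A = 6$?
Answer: $165971$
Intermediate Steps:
$M{\left(P \right)} = -6 + 4 P^{2}$ ($M{\left(P \right)} = -6 + \left(P + P\right)^{2} = -6 + \left(2 P\right)^{2} = -6 + 4 P^{2}$)
$M{\left(A \right)} 1195 + 1061 = \left(-6 + 4 \cdot 6^{2}\right) 1195 + 1061 = \left(-6 + 4 \cdot 36\right) 1195 + 1061 = \left(-6 + 144\right) 1195 + 1061 = 138 \cdot 1195 + 1061 = 164910 + 1061 = 165971$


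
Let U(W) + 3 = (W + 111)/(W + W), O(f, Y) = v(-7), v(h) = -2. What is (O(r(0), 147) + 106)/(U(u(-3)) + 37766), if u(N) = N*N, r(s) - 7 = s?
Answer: 312/113309 ≈ 0.0027535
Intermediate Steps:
r(s) = 7 + s
O(f, Y) = -2
u(N) = N²
U(W) = -3 + (111 + W)/(2*W) (U(W) = -3 + (W + 111)/(W + W) = -3 + (111 + W)/((2*W)) = -3 + (111 + W)*(1/(2*W)) = -3 + (111 + W)/(2*W))
(O(r(0), 147) + 106)/(U(u(-3)) + 37766) = (-2 + 106)/((111 - 5*(-3)²)/(2*((-3)²)) + 37766) = 104/((½)*(111 - 5*9)/9 + 37766) = 104/((½)*(⅑)*(111 - 45) + 37766) = 104/((½)*(⅑)*66 + 37766) = 104/(11/3 + 37766) = 104/(113309/3) = 104*(3/113309) = 312/113309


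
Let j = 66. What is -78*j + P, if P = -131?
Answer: -5279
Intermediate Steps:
-78*j + P = -78*66 - 131 = -5148 - 131 = -5279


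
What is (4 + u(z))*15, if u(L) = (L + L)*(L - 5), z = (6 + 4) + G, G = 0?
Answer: 1560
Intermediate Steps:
z = 10 (z = (6 + 4) + 0 = 10 + 0 = 10)
u(L) = 2*L*(-5 + L) (u(L) = (2*L)*(-5 + L) = 2*L*(-5 + L))
(4 + u(z))*15 = (4 + 2*10*(-5 + 10))*15 = (4 + 2*10*5)*15 = (4 + 100)*15 = 104*15 = 1560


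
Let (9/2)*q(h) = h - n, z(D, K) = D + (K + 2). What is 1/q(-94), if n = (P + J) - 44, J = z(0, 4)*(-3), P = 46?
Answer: -3/52 ≈ -0.057692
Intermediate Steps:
z(D, K) = 2 + D + K (z(D, K) = D + (2 + K) = 2 + D + K)
J = -18 (J = (2 + 0 + 4)*(-3) = 6*(-3) = -18)
n = -16 (n = (46 - 18) - 44 = 28 - 44 = -16)
q(h) = 32/9 + 2*h/9 (q(h) = 2*(h - 1*(-16))/9 = 2*(h + 16)/9 = 2*(16 + h)/9 = 32/9 + 2*h/9)
1/q(-94) = 1/(32/9 + (2/9)*(-94)) = 1/(32/9 - 188/9) = 1/(-52/3) = -3/52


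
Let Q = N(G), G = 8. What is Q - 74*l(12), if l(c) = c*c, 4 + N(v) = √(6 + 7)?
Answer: -10660 + √13 ≈ -10656.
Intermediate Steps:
N(v) = -4 + √13 (N(v) = -4 + √(6 + 7) = -4 + √13)
l(c) = c²
Q = -4 + √13 ≈ -0.39445
Q - 74*l(12) = (-4 + √13) - 74*12² = (-4 + √13) - 74*144 = (-4 + √13) - 10656 = -10660 + √13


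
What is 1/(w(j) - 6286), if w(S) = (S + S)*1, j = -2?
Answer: -1/6290 ≈ -0.00015898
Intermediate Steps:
w(S) = 2*S (w(S) = (2*S)*1 = 2*S)
1/(w(j) - 6286) = 1/(2*(-2) - 6286) = 1/(-4 - 6286) = 1/(-6290) = -1/6290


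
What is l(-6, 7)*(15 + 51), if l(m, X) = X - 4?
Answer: 198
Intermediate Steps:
l(m, X) = -4 + X
l(-6, 7)*(15 + 51) = (-4 + 7)*(15 + 51) = 3*66 = 198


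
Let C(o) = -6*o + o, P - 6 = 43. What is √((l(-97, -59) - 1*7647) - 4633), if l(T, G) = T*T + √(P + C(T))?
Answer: √(-2871 + √534) ≈ 53.366*I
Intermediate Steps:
P = 49 (P = 6 + 43 = 49)
C(o) = -5*o
l(T, G) = T² + √(49 - 5*T) (l(T, G) = T*T + √(49 - 5*T) = T² + √(49 - 5*T))
√((l(-97, -59) - 1*7647) - 4633) = √((((-97)² + √(49 - 5*(-97))) - 1*7647) - 4633) = √(((9409 + √(49 + 485)) - 7647) - 4633) = √(((9409 + √534) - 7647) - 4633) = √((1762 + √534) - 4633) = √(-2871 + √534)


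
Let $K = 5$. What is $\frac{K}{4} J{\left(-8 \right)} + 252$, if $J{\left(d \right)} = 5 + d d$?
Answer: $\frac{1353}{4} \approx 338.25$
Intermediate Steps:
$J{\left(d \right)} = 5 + d^{2}$
$\frac{K}{4} J{\left(-8 \right)} + 252 = \frac{1}{4} \cdot 5 \left(5 + \left(-8\right)^{2}\right) + 252 = \frac{1}{4} \cdot 5 \left(5 + 64\right) + 252 = \frac{5}{4} \cdot 69 + 252 = \frac{345}{4} + 252 = \frac{1353}{4}$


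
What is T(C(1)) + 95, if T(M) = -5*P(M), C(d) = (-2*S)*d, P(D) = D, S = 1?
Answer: 105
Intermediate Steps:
C(d) = -2*d (C(d) = (-2*1)*d = -2*d)
T(M) = -5*M
T(C(1)) + 95 = -(-10) + 95 = -5*(-2) + 95 = 10 + 95 = 105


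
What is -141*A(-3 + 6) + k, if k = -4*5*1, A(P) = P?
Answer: -443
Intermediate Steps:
k = -20 (k = -20*1 = -20)
-141*A(-3 + 6) + k = -141*(-3 + 6) - 20 = -141*3 - 20 = -423 - 20 = -443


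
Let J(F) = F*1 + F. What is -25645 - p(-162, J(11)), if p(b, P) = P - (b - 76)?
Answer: -25905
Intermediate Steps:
J(F) = 2*F (J(F) = F + F = 2*F)
p(b, P) = 76 + P - b (p(b, P) = P - (-76 + b) = P + (76 - b) = 76 + P - b)
-25645 - p(-162, J(11)) = -25645 - (76 + 2*11 - 1*(-162)) = -25645 - (76 + 22 + 162) = -25645 - 1*260 = -25645 - 260 = -25905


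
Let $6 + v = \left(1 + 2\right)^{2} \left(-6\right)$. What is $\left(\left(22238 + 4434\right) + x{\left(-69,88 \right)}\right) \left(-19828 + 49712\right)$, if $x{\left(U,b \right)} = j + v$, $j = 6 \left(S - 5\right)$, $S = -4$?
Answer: $793659272$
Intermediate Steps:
$j = -54$ ($j = 6 \left(-4 - 5\right) = 6 \left(-9\right) = -54$)
$v = -60$ ($v = -6 + \left(1 + 2\right)^{2} \left(-6\right) = -6 + 3^{2} \left(-6\right) = -6 + 9 \left(-6\right) = -6 - 54 = -60$)
$x{\left(U,b \right)} = -114$ ($x{\left(U,b \right)} = -54 - 60 = -114$)
$\left(\left(22238 + 4434\right) + x{\left(-69,88 \right)}\right) \left(-19828 + 49712\right) = \left(\left(22238 + 4434\right) - 114\right) \left(-19828 + 49712\right) = \left(26672 - 114\right) 29884 = 26558 \cdot 29884 = 793659272$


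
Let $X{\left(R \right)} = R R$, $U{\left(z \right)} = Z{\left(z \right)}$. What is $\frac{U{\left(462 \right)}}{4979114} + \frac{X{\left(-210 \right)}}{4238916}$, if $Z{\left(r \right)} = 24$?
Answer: $\frac{9153360891}{879418583351} \approx 0.010408$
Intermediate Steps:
$U{\left(z \right)} = 24$
$X{\left(R \right)} = R^{2}$
$\frac{U{\left(462 \right)}}{4979114} + \frac{X{\left(-210 \right)}}{4238916} = \frac{24}{4979114} + \frac{\left(-210\right)^{2}}{4238916} = 24 \cdot \frac{1}{4979114} + 44100 \cdot \frac{1}{4238916} = \frac{12}{2489557} + \frac{3675}{353243} = \frac{9153360891}{879418583351}$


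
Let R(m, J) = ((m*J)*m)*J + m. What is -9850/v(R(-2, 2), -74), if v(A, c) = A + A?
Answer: -4925/14 ≈ -351.79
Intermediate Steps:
R(m, J) = m + J²*m² (R(m, J) = ((J*m)*m)*J + m = (J*m²)*J + m = J²*m² + m = m + J²*m²)
v(A, c) = 2*A
-9850/v(R(-2, 2), -74) = -9850*(-1/(4*(1 - 2*2²))) = -9850*(-1/(4*(1 - 2*4))) = -9850*(-1/(4*(1 - 8))) = -9850/(2*(-2*(-7))) = -9850/(2*14) = -9850/28 = -9850*1/28 = -4925/14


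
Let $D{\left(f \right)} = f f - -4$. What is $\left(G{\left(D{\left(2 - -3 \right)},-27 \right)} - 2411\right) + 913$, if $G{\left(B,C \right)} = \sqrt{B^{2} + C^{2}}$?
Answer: $-1498 + \sqrt{1570} \approx -1458.4$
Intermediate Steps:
$D{\left(f \right)} = 4 + f^{2}$ ($D{\left(f \right)} = f^{2} + 4 = 4 + f^{2}$)
$\left(G{\left(D{\left(2 - -3 \right)},-27 \right)} - 2411\right) + 913 = \left(\sqrt{\left(4 + \left(2 - -3\right)^{2}\right)^{2} + \left(-27\right)^{2}} - 2411\right) + 913 = \left(\sqrt{\left(4 + \left(2 + 3\right)^{2}\right)^{2} + 729} - 2411\right) + 913 = \left(\sqrt{\left(4 + 5^{2}\right)^{2} + 729} - 2411\right) + 913 = \left(\sqrt{\left(4 + 25\right)^{2} + 729} - 2411\right) + 913 = \left(\sqrt{29^{2} + 729} - 2411\right) + 913 = \left(\sqrt{841 + 729} - 2411\right) + 913 = \left(\sqrt{1570} - 2411\right) + 913 = \left(-2411 + \sqrt{1570}\right) + 913 = -1498 + \sqrt{1570}$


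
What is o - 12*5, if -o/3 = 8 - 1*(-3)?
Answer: -93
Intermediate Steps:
o = -33 (o = -3*(8 - 1*(-3)) = -3*(8 + 3) = -3*11 = -33)
o - 12*5 = -33 - 12*5 = -33 - 60 = -93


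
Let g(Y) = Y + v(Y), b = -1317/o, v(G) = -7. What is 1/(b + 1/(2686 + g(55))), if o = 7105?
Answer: -19425070/3593573 ≈ -5.4055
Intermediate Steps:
b = -1317/7105 ≈ -0.18536
g(Y) = -7 + Y (g(Y) = Y - 7 = -7 + Y)
1/(b + 1/(2686 + g(55))) = 1/(-1317/7105 + 1/(2686 + (-7 + 55))) = 1/(-1317/7105 + 1/(2686 + 48)) = 1/(-1317/7105 + 1/2734) = 1/(-3593573/19425070) = -19425070/3593573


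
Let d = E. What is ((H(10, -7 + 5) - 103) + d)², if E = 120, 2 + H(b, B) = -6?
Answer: 81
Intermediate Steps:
H(b, B) = -8 (H(b, B) = -2 - 6 = -8)
d = 120
((H(10, -7 + 5) - 103) + d)² = ((-8 - 103) + 120)² = (-111 + 120)² = 9² = 81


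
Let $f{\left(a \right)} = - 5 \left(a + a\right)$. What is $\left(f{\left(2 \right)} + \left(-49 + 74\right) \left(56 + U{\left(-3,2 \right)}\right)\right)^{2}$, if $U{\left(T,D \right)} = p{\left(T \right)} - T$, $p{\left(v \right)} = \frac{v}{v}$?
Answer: $2190400$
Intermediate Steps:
$p{\left(v \right)} = 1$
$U{\left(T,D \right)} = 1 - T$
$f{\left(a \right)} = - 10 a$ ($f{\left(a \right)} = - 5 \cdot 2 a = - 10 a$)
$\left(f{\left(2 \right)} + \left(-49 + 74\right) \left(56 + U{\left(-3,2 \right)}\right)\right)^{2} = \left(\left(-10\right) 2 + \left(-49 + 74\right) \left(56 + \left(1 - -3\right)\right)\right)^{2} = \left(-20 + 25 \left(56 + \left(1 + 3\right)\right)\right)^{2} = \left(-20 + 25 \left(56 + 4\right)\right)^{2} = \left(-20 + 25 \cdot 60\right)^{2} = \left(-20 + 1500\right)^{2} = 1480^{2} = 2190400$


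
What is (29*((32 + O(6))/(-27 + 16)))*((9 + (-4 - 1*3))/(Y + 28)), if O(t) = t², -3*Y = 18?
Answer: -1972/121 ≈ -16.298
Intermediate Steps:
Y = -6 (Y = -⅓*18 = -6)
(29*((32 + O(6))/(-27 + 16)))*((9 + (-4 - 1*3))/(Y + 28)) = (29*((32 + 6²)/(-27 + 16)))*((9 + (-4 - 1*3))/(-6 + 28)) = (29*((32 + 36)/(-11)))*((9 + (-4 - 3))/22) = (29*(68*(-1/11)))*((9 - 7)*(1/22)) = (29*(-68/11))*(2*(1/22)) = -1972/11*1/11 = -1972/121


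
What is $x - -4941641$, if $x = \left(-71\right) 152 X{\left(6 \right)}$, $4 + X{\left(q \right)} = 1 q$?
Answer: $4920057$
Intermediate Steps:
$X{\left(q \right)} = -4 + q$ ($X{\left(q \right)} = -4 + 1 q = -4 + q$)
$x = -21584$ ($x = \left(-71\right) 152 \left(-4 + 6\right) = \left(-10792\right) 2 = -21584$)
$x - -4941641 = -21584 - -4941641 = -21584 + 4941641 = 4920057$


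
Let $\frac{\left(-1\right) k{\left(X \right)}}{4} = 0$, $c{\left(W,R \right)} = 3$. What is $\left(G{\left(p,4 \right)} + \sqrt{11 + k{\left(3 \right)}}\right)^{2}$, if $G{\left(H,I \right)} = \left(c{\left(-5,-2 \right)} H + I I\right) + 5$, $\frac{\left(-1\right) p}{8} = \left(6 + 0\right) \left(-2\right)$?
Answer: $\left(309 + \sqrt{11}\right)^{2} \approx 97542.0$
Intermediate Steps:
$p = 96$ ($p = - 8 \left(6 + 0\right) \left(-2\right) = - 8 \cdot 6 \left(-2\right) = \left(-8\right) \left(-12\right) = 96$)
$k{\left(X \right)} = 0$ ($k{\left(X \right)} = \left(-4\right) 0 = 0$)
$G{\left(H,I \right)} = 5 + I^{2} + 3 H$ ($G{\left(H,I \right)} = \left(3 H + I I\right) + 5 = \left(3 H + I^{2}\right) + 5 = \left(I^{2} + 3 H\right) + 5 = 5 + I^{2} + 3 H$)
$\left(G{\left(p,4 \right)} + \sqrt{11 + k{\left(3 \right)}}\right)^{2} = \left(\left(5 + 4^{2} + 3 \cdot 96\right) + \sqrt{11 + 0}\right)^{2} = \left(\left(5 + 16 + 288\right) + \sqrt{11}\right)^{2} = \left(309 + \sqrt{11}\right)^{2}$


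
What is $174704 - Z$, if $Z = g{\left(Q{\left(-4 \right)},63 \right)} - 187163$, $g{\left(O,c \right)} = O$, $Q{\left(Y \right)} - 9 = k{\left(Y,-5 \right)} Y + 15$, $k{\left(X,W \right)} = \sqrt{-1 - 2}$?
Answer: $361843 + 4 i \sqrt{3} \approx 3.6184 \cdot 10^{5} + 6.9282 i$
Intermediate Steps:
$k{\left(X,W \right)} = i \sqrt{3}$ ($k{\left(X,W \right)} = \sqrt{-3} = i \sqrt{3}$)
$Q{\left(Y \right)} = 24 + i Y \sqrt{3}$ ($Q{\left(Y \right)} = 9 + \left(i \sqrt{3} Y + 15\right) = 9 + \left(i Y \sqrt{3} + 15\right) = 9 + \left(15 + i Y \sqrt{3}\right) = 24 + i Y \sqrt{3}$)
$Z = -187139 - 4 i \sqrt{3}$ ($Z = \left(24 + i \left(-4\right) \sqrt{3}\right) - 187163 = \left(24 - 4 i \sqrt{3}\right) - 187163 = -187139 - 4 i \sqrt{3} \approx -1.8714 \cdot 10^{5} - 6.9282 i$)
$174704 - Z = 174704 - \left(-187139 - 4 i \sqrt{3}\right) = 174704 + \left(187139 + 4 i \sqrt{3}\right) = 361843 + 4 i \sqrt{3}$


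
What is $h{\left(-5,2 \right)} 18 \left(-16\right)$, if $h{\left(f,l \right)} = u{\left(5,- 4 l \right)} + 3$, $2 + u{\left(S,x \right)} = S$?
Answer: $-1728$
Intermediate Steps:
$u{\left(S,x \right)} = -2 + S$
$h{\left(f,l \right)} = 6$ ($h{\left(f,l \right)} = \left(-2 + 5\right) + 3 = 3 + 3 = 6$)
$h{\left(-5,2 \right)} 18 \left(-16\right) = 6 \cdot 18 \left(-16\right) = 108 \left(-16\right) = -1728$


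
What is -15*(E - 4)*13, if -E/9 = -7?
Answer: -11505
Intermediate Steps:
E = 63 (E = -9*(-7) = 63)
-15*(E - 4)*13 = -15*(63 - 4)*13 = -15*59*13 = -885*13 = -11505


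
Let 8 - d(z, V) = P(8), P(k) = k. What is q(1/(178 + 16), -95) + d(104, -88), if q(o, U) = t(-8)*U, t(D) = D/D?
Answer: -95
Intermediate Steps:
t(D) = 1
q(o, U) = U (q(o, U) = 1*U = U)
d(z, V) = 0 (d(z, V) = 8 - 1*8 = 8 - 8 = 0)
q(1/(178 + 16), -95) + d(104, -88) = -95 + 0 = -95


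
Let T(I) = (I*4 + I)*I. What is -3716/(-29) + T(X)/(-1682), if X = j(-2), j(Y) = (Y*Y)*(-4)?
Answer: 107124/841 ≈ 127.38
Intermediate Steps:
j(Y) = -4*Y² (j(Y) = Y²*(-4) = -4*Y²)
X = -16 (X = -4*(-2)² = -4*4 = -16)
T(I) = 5*I² (T(I) = (4*I + I)*I = (5*I)*I = 5*I²)
-3716/(-29) + T(X)/(-1682) = -3716/(-29) + (5*(-16)²)/(-1682) = -3716*(-1/29) + (5*256)*(-1/1682) = 3716/29 + 1280*(-1/1682) = 3716/29 - 640/841 = 107124/841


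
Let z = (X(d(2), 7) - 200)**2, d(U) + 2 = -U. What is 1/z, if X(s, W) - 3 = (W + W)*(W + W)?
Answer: 1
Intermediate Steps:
d(U) = -2 - U
X(s, W) = 3 + 4*W**2 (X(s, W) = 3 + (W + W)*(W + W) = 3 + (2*W)*(2*W) = 3 + 4*W**2)
z = 1 (z = ((3 + 4*7**2) - 200)**2 = ((3 + 4*49) - 200)**2 = ((3 + 196) - 200)**2 = (199 - 200)**2 = (-1)**2 = 1)
1/z = 1/1 = 1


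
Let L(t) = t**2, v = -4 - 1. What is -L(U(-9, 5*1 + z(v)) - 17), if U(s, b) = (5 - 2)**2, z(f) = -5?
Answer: -64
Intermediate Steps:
v = -5
U(s, b) = 9 (U(s, b) = 3**2 = 9)
-L(U(-9, 5*1 + z(v)) - 17) = -(9 - 17)**2 = -1*(-8)**2 = -1*64 = -64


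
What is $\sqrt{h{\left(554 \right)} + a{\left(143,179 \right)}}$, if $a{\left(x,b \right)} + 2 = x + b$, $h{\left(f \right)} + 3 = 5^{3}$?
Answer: $\sqrt{442} \approx 21.024$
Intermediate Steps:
$h{\left(f \right)} = 122$ ($h{\left(f \right)} = -3 + 5^{3} = -3 + 125 = 122$)
$a{\left(x,b \right)} = -2 + b + x$ ($a{\left(x,b \right)} = -2 + \left(x + b\right) = -2 + \left(b + x\right) = -2 + b + x$)
$\sqrt{h{\left(554 \right)} + a{\left(143,179 \right)}} = \sqrt{122 + \left(-2 + 179 + 143\right)} = \sqrt{122 + 320} = \sqrt{442}$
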